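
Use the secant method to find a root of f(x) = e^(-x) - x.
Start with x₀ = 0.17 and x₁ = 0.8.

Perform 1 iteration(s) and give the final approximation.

f(x) = e^(-x) - x
x₀ = 0.17, x₁ = 0.8

Secant formula: x_{n+1} = x_n - f(x_n)(x_n - x_{n-1})/(f(x_n) - f(x_{n-1}))

Iteration 1:
  f(0.170000) = 0.673665
  f(0.800000) = -0.350671
  x_2 = 0.800000 - (-0.350671)×(0.800000 - 0.170000)/(-0.350671 - 0.673665)
       = 0.584326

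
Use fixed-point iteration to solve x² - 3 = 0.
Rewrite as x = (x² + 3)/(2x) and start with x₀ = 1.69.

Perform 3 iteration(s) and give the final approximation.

Equation: x² - 3 = 0
Fixed-point form: x = (x² + 3)/(2x)
x₀ = 1.69

x_1 = g(1.690000) = 1.732574
x_2 = g(1.732574) = 1.732051
x_3 = g(1.732051) = 1.732051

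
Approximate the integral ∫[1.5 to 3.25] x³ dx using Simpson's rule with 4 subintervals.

f(x) = x³
a = 1.5, b = 3.25, n = 4
h = (b - a)/n = 0.437500

Simpson's rule: (h/3)[f(x₀) + 4f(x₁) + 2f(x₂) + ... + f(xₙ)]

x_0 = 1.5000, f(x_0) = 3.375000, coefficient = 1
x_1 = 1.9375, f(x_1) = 7.273193, coefficient = 4
x_2 = 2.3750, f(x_2) = 13.396484, coefficient = 2
x_3 = 2.8125, f(x_3) = 22.247314, coefficient = 4
x_4 = 3.2500, f(x_4) = 34.328125, coefficient = 1

I ≈ (0.437500/3) × 182.578125 = 26.625977
Exact value: 26.625977
Error: 0.000000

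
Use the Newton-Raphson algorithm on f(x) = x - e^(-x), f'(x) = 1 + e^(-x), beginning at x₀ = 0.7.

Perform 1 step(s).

f(x) = x - e^(-x)
f'(x) = 1 + e^(-x)
x₀ = 0.7

Newton-Raphson formula: x_{n+1} = x_n - f(x_n)/f'(x_n)

Iteration 1:
  f(0.700000) = 0.203415
  f'(0.700000) = 1.496585
  x_1 = 0.700000 - 0.203415/1.496585 = 0.564081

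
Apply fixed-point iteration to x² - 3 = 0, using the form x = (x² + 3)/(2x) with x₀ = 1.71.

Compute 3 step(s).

Equation: x² - 3 = 0
Fixed-point form: x = (x² + 3)/(2x)
x₀ = 1.71

x_1 = g(1.710000) = 1.732193
x_2 = g(1.732193) = 1.732051
x_3 = g(1.732051) = 1.732051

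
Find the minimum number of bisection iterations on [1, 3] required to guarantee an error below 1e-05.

We need (b-a)/2^n ≤ 1e-05
(3 - 1)/2^n ≤ 1e-05
2/2^n ≤ 1e-05
2^n ≥ 200000
n ≥ log₂(200000) = 17.61
n ≥ 18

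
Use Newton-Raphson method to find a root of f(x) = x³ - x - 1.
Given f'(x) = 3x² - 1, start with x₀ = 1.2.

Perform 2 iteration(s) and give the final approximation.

f(x) = x³ - x - 1
f'(x) = 3x² - 1
x₀ = 1.2

Newton-Raphson formula: x_{n+1} = x_n - f(x_n)/f'(x_n)

Iteration 1:
  f(1.200000) = -0.472000
  f'(1.200000) = 3.320000
  x_1 = 1.200000 - (-0.472000)/3.320000 = 1.342169
Iteration 2:
  f(1.342169) = 0.075636
  f'(1.342169) = 4.404250
  x_2 = 1.342169 - 0.075636/4.404250 = 1.324995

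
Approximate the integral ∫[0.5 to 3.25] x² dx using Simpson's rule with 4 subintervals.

f(x) = x²
a = 0.5, b = 3.25, n = 4
h = (b - a)/n = 0.687500

Simpson's rule: (h/3)[f(x₀) + 4f(x₁) + 2f(x₂) + ... + f(xₙ)]

x_0 = 0.5000, f(x_0) = 0.250000, coefficient = 1
x_1 = 1.1875, f(x_1) = 1.410156, coefficient = 4
x_2 = 1.8750, f(x_2) = 3.515625, coefficient = 2
x_3 = 2.5625, f(x_3) = 6.566406, coefficient = 4
x_4 = 3.2500, f(x_4) = 10.562500, coefficient = 1

I ≈ (0.687500/3) × 49.750000 = 11.401042
Exact value: 11.401042
Error: 0.000000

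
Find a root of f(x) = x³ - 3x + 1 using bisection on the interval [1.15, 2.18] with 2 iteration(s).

f(x) = x³ - 3x + 1
Initial interval: [1.15, 2.18]

Iteration 1:
  c_1 = (1.150000 + 2.180000)/2 = 1.665000
  f(c_1) = f(1.665000) = 0.620755
  f(a) × f(c) < 0, new interval: [1.150000, 1.665000]
Iteration 2:
  c_2 = (1.150000 + 1.665000)/2 = 1.407500
  f(c_2) = f(1.407500) = -0.434163
  f(a) × f(c) ≥ 0, new interval: [1.407500, 1.665000]

After 2 iteration(s), the approximation is c_2 = 1.407500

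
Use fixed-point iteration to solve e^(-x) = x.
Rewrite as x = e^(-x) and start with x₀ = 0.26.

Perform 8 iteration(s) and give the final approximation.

Equation: e^(-x) = x
Fixed-point form: x = e^(-x)
x₀ = 0.26

x_1 = g(0.260000) = 0.771052
x_2 = g(0.771052) = 0.462526
x_3 = g(0.462526) = 0.629691
x_4 = g(0.629691) = 0.532757
x_5 = g(0.532757) = 0.586985
x_6 = g(0.586985) = 0.556001
x_7 = g(0.556001) = 0.573498
x_8 = g(0.573498) = 0.563551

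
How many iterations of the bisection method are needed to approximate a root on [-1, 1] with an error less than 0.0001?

We need (b-a)/2^n ≤ 0.0001
(1 - (-1))/2^n ≤ 0.0001
2/2^n ≤ 0.0001
2^n ≥ 20000
n ≥ log₂(20000) = 14.29
n ≥ 15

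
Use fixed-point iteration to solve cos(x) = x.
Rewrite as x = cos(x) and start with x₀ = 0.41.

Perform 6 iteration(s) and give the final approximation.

Equation: cos(x) = x
Fixed-point form: x = cos(x)
x₀ = 0.41

x_1 = g(0.410000) = 0.917121
x_2 = g(0.917121) = 0.608108
x_3 = g(0.608108) = 0.820730
x_4 = g(0.820730) = 0.681687
x_5 = g(0.681687) = 0.776511
x_6 = g(0.776511) = 0.713363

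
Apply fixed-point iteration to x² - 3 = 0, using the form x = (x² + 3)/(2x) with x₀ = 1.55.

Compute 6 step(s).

Equation: x² - 3 = 0
Fixed-point form: x = (x² + 3)/(2x)
x₀ = 1.55

x_1 = g(1.550000) = 1.742742
x_2 = g(1.742742) = 1.732084
x_3 = g(1.732084) = 1.732051
x_4 = g(1.732051) = 1.732051
x_5 = g(1.732051) = 1.732051
x_6 = g(1.732051) = 1.732051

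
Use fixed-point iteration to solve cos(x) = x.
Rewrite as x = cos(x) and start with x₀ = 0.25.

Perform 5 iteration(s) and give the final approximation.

Equation: cos(x) = x
Fixed-point form: x = cos(x)
x₀ = 0.25

x_1 = g(0.250000) = 0.968912
x_2 = g(0.968912) = 0.566196
x_3 = g(0.566196) = 0.843947
x_4 = g(0.843947) = 0.664518
x_5 = g(0.664518) = 0.787214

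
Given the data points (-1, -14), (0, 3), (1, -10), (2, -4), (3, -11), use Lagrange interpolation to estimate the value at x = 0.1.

Lagrange interpolation formula:
P(x) = Σ yᵢ × Lᵢ(x)
where Lᵢ(x) = Π_{j≠i} (x - xⱼ)/(xᵢ - xⱼ)

L_0(0.1) = (0.1 - 0)/(-1 - 0) × (0.1 - 1)/(-1 - 1) × (0.1 - 2)/(-1 - 2) × (0.1 - 3)/(-1 - 3) = -0.020663
L_1(0.1) = (0.1 - (-1))/(0 - (-1)) × (0.1 - 1)/(0 - 1) × (0.1 - 2)/(0 - 2) × (0.1 - 3)/(0 - 3) = 0.909150
L_2(0.1) = (0.1 - (-1))/(1 - (-1)) × (0.1 - 0)/(1 - 0) × (0.1 - 2)/(1 - 2) × (0.1 - 3)/(1 - 3) = 0.151525
L_3(0.1) = (0.1 - (-1))/(2 - (-1)) × (0.1 - 0)/(2 - 0) × (0.1 - 1)/(2 - 1) × (0.1 - 3)/(2 - 3) = -0.047850
L_4(0.1) = (0.1 - (-1))/(3 - (-1)) × (0.1 - 0)/(3 - 0) × (0.1 - 1)/(3 - 1) × (0.1 - 2)/(3 - 2) = 0.007838

P(0.1) = (-14)×L_0(0.1) + 3×L_1(0.1) + (-10)×L_2(0.1) + (-4)×L_3(0.1) + (-11)×L_4(0.1)
P(0.1) = 1.606662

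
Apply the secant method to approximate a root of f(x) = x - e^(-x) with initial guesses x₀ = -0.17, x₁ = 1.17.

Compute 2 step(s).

f(x) = x - e^(-x)
x₀ = -0.17, x₁ = 1.17

Secant formula: x_{n+1} = x_n - f(x_n)(x_n - x_{n-1})/(f(x_n) - f(x_{n-1}))

Iteration 1:
  f(-0.170000) = -1.355305
  f(1.170000) = 0.859633
  x_2 = 1.170000 - 0.859633×(1.170000 - (-0.170000))/(0.859633 - (-1.355305))
       = 0.649937
Iteration 2:
  f(1.170000) = 0.859633
  f(0.649937) = 0.127858
  x_3 = 0.649937 - 0.127858×(0.649937 - 1.170000)/(0.127858 - 0.859633)
       = 0.559070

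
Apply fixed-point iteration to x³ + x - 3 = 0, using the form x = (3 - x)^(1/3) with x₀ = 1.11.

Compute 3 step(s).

Equation: x³ + x - 3 = 0
Fixed-point form: x = (3 - x)^(1/3)
x₀ = 1.11

x_1 = g(1.110000) = 1.236386
x_2 = g(1.236386) = 1.208188
x_3 = g(1.208188) = 1.214593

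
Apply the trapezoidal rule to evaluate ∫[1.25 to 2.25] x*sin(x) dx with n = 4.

f(x) = x*sin(x)
a = 1.25, b = 2.25, n = 4
h = (b - a)/n = 0.250000

Trapezoidal rule: (h/2)[f(x₀) + 2f(x₁) + 2f(x₂) + ... + f(xₙ)]

x_0 = 1.2500, f(x_0) = 1.186231, coefficient = 1
x_1 = 1.5000, f(x_1) = 1.496242, coefficient = 2
x_2 = 1.7500, f(x_2) = 1.721975, coefficient = 2
x_3 = 2.0000, f(x_3) = 1.818595, coefficient = 2
x_4 = 2.2500, f(x_4) = 1.750665, coefficient = 1

I ≈ (0.250000/2) × 13.010521 = 1.626315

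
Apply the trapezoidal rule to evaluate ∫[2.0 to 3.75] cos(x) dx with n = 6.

f(x) = cos(x)
a = 2.0, b = 3.75, n = 6
h = (b - a)/n = 0.291667

Trapezoidal rule: (h/2)[f(x₀) + 2f(x₁) + 2f(x₂) + ... + f(xₙ)]

x_0 = 2.0000, f(x_0) = -0.416147, coefficient = 1
x_1 = 2.2917, f(x_1) = -0.660039, coefficient = 2
x_2 = 2.5833, f(x_2) = -0.848178, coefficient = 2
x_3 = 2.8750, f(x_3) = -0.964674, coefficient = 2
x_4 = 3.1667, f(x_4) = -0.999686, coefficient = 2
x_5 = 3.4583, f(x_5) = -0.950256, coefficient = 2
x_6 = 3.7500, f(x_6) = -0.820559, coefficient = 1

I ≈ (0.291667/2) × -10.082372 = -1.470346
Exact value: -1.480859
Error: 0.010513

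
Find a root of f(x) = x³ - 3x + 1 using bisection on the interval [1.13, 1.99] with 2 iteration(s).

f(x) = x³ - 3x + 1
Initial interval: [1.13, 1.99]

Iteration 1:
  c_1 = (1.130000 + 1.990000)/2 = 1.560000
  f(c_1) = f(1.560000) = 0.116416
  f(a) × f(c) < 0, new interval: [1.130000, 1.560000]
Iteration 2:
  c_2 = (1.130000 + 1.560000)/2 = 1.345000
  f(c_2) = f(1.345000) = -0.601861
  f(a) × f(c) ≥ 0, new interval: [1.345000, 1.560000]

After 2 iteration(s), the approximation is c_2 = 1.345000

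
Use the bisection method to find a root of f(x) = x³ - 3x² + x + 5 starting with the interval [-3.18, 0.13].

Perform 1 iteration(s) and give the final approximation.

f(x) = x³ - 3x² + x + 5
Initial interval: [-3.18, 0.13]

Iteration 1:
  c_1 = (-3.180000 + 0.130000)/2 = -1.525000
  f(c_1) = f(-1.525000) = -7.048453
  f(a) × f(c) ≥ 0, new interval: [-1.525000, 0.130000]

After 1 iteration(s), the approximation is c_1 = -1.525000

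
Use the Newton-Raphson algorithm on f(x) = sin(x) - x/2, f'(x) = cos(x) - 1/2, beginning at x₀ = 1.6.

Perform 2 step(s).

f(x) = sin(x) - x/2
f'(x) = cos(x) - 1/2
x₀ = 1.6

Newton-Raphson formula: x_{n+1} = x_n - f(x_n)/f'(x_n)

Iteration 1:
  f(1.600000) = 0.199574
  f'(1.600000) = -0.529200
  x_1 = 1.600000 - 0.199574/(-0.529200) = 1.977124
Iteration 2:
  f(1.977124) = -0.069983
  f'(1.977124) = -0.895238
  x_2 = 1.977124 - (-0.069983)/(-0.895238) = 1.898951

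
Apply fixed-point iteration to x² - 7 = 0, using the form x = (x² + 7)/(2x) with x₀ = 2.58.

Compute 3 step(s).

Equation: x² - 7 = 0
Fixed-point form: x = (x² + 7)/(2x)
x₀ = 2.58

x_1 = g(2.580000) = 2.646589
x_2 = g(2.646589) = 2.645751
x_3 = g(2.645751) = 2.645751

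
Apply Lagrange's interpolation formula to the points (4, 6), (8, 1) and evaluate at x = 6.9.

Lagrange interpolation formula:
P(x) = Σ yᵢ × Lᵢ(x)
where Lᵢ(x) = Π_{j≠i} (x - xⱼ)/(xᵢ - xⱼ)

L_0(6.9) = (6.9 - 8)/(4 - 8) = 0.275000
L_1(6.9) = (6.9 - 4)/(8 - 4) = 0.725000

P(6.9) = 6×L_0(6.9) + 1×L_1(6.9)
P(6.9) = 2.375000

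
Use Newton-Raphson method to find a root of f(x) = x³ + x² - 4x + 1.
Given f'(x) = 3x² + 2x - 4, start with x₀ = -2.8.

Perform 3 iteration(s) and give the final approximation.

f(x) = x³ + x² - 4x + 1
f'(x) = 3x² + 2x - 4
x₀ = -2.8

Newton-Raphson formula: x_{n+1} = x_n - f(x_n)/f'(x_n)

Iteration 1:
  f(-2.800000) = -1.912000
  f'(-2.800000) = 13.920000
  x_1 = -2.800000 - (-1.912000)/13.920000 = -2.662644
Iteration 2:
  f(-2.662644) = -0.137023
  f'(-2.662644) = 11.943727
  x_2 = -2.662644 - (-0.137023)/11.943727 = -2.651171
Iteration 3:
  f(-2.651171) = -0.000918
  f'(-2.651171) = 11.783786
  x_3 = -2.651171 - (-0.000918)/11.783786 = -2.651093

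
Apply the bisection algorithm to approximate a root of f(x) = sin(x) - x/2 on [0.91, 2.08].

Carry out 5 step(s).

f(x) = sin(x) - x/2
Initial interval: [0.91, 2.08]

Iteration 1:
  c_1 = (0.910000 + 2.080000)/2 = 1.495000
  f(c_1) = f(1.495000) = 0.249629
  f(a) × f(c) ≥ 0, new interval: [1.495000, 2.080000]
Iteration 2:
  c_2 = (1.495000 + 2.080000)/2 = 1.787500
  f(c_2) = f(1.787500) = 0.082862
  f(a) × f(c) ≥ 0, new interval: [1.787500, 2.080000]
Iteration 3:
  c_3 = (1.787500 + 2.080000)/2 = 1.933750
  f(c_3) = f(1.933750) = -0.032023
  f(a) × f(c) < 0, new interval: [1.787500, 1.933750]
Iteration 4:
  c_4 = (1.787500 + 1.933750)/2 = 1.860625
  f(c_4) = f(1.860625) = 0.027980
  f(a) × f(c) ≥ 0, new interval: [1.860625, 1.933750]
Iteration 5:
  c_5 = (1.860625 + 1.933750)/2 = 1.897188
  f(c_5) = f(1.897188) = -0.001388
  f(a) × f(c) < 0, new interval: [1.860625, 1.897188]

After 5 iteration(s), the approximation is c_5 = 1.897188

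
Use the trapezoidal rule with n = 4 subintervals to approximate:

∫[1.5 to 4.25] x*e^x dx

f(x) = x*e^x
a = 1.5, b = 4.25, n = 4
h = (b - a)/n = 0.687500

Trapezoidal rule: (h/2)[f(x₀) + 2f(x₁) + 2f(x₂) + ... + f(xₙ)]

x_0 = 1.5000, f(x_0) = 6.722534, coefficient = 1
x_1 = 2.1875, f(x_1) = 19.496975, coefficient = 2
x_2 = 2.8750, f(x_2) = 50.960594, coefficient = 2
x_3 = 3.5625, f(x_3) = 125.582454, coefficient = 2
x_4 = 4.2500, f(x_4) = 297.948002, coefficient = 1

I ≈ (0.687500/2) × 696.750583 = 239.508013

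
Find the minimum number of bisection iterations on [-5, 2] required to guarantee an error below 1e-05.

We need (b-a)/2^n ≤ 1e-05
(2 - (-5))/2^n ≤ 1e-05
7/2^n ≤ 1e-05
2^n ≥ 700000
n ≥ log₂(700000) = 19.42
n ≥ 20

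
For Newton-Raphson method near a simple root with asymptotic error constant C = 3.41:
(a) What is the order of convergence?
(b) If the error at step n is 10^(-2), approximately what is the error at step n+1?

(a) Newton-Raphson has quadratic (order 2) convergence near simple roots.
    This means |e_{n+1}| ≈ C|e_n|².

(b) With |e_n| = 10^(-2) and C = 3.41:
    |e_{n+1}| ≈ 3.41 × (10^(-2))² = 3.41 × 10^(-4)

(a) 2 (quadratic); (b) |e_{n+1}| ≈ 3.410e-04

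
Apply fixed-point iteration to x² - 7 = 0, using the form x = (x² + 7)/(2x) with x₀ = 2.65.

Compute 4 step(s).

Equation: x² - 7 = 0
Fixed-point form: x = (x² + 7)/(2x)
x₀ = 2.65

x_1 = g(2.650000) = 2.645755
x_2 = g(2.645755) = 2.645751
x_3 = g(2.645751) = 2.645751
x_4 = g(2.645751) = 2.645751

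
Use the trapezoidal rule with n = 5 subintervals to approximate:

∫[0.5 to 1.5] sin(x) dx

f(x) = sin(x)
a = 0.5, b = 1.5, n = 5
h = (b - a)/n = 0.200000

Trapezoidal rule: (h/2)[f(x₀) + 2f(x₁) + 2f(x₂) + ... + f(xₙ)]

x_0 = 0.5000, f(x_0) = 0.479426, coefficient = 1
x_1 = 0.7000, f(x_1) = 0.644218, coefficient = 2
x_2 = 0.9000, f(x_2) = 0.783327, coefficient = 2
x_3 = 1.1000, f(x_3) = 0.891207, coefficient = 2
x_4 = 1.3000, f(x_4) = 0.963558, coefficient = 2
x_5 = 1.5000, f(x_5) = 0.997495, coefficient = 1

I ≈ (0.200000/2) × 8.041541 = 0.804154
Exact value: 0.806845
Error: 0.002691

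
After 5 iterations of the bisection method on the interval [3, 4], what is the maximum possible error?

Bisection error bound: |error| ≤ (b-a)/2^n
|error| ≤ (4 - 3)/2^5 = 1/2^5
|error| ≤ 0.0312500000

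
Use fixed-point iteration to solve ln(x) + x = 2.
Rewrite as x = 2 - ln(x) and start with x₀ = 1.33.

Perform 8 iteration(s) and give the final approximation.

Equation: ln(x) + x = 2
Fixed-point form: x = 2 - ln(x)
x₀ = 1.33

x_1 = g(1.330000) = 1.714821
x_2 = g(1.714821) = 1.460691
x_3 = g(1.460691) = 1.621090
x_4 = g(1.621090) = 1.516901
x_5 = g(1.516901) = 1.583330
x_6 = g(1.583330) = 1.540469
x_7 = g(1.540469) = 1.567913
x_8 = g(1.567913) = 1.550255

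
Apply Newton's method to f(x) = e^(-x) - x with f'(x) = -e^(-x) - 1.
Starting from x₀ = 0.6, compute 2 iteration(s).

f(x) = e^(-x) - x
f'(x) = -e^(-x) - 1
x₀ = 0.6

Newton-Raphson formula: x_{n+1} = x_n - f(x_n)/f'(x_n)

Iteration 1:
  f(0.600000) = -0.051188
  f'(0.600000) = -1.548812
  x_1 = 0.600000 - (-0.051188)/(-1.548812) = 0.566950
Iteration 2:
  f(0.566950) = 0.000303
  f'(0.566950) = -1.567253
  x_2 = 0.566950 - 0.000303/(-1.567253) = 0.567143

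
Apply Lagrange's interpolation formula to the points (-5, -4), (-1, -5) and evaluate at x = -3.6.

Lagrange interpolation formula:
P(x) = Σ yᵢ × Lᵢ(x)
where Lᵢ(x) = Π_{j≠i} (x - xⱼ)/(xᵢ - xⱼ)

L_0(-3.6) = (-3.6 - (-1))/(-5 - (-1)) = 0.650000
L_1(-3.6) = (-3.6 - (-5))/(-1 - (-5)) = 0.350000

P(-3.6) = (-4)×L_0(-3.6) + (-5)×L_1(-3.6)
P(-3.6) = -4.350000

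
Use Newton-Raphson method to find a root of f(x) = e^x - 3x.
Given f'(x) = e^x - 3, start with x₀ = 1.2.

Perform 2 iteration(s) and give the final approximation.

f(x) = e^x - 3x
f'(x) = e^x - 3
x₀ = 1.2

Newton-Raphson formula: x_{n+1} = x_n - f(x_n)/f'(x_n)

Iteration 1:
  f(1.200000) = -0.279883
  f'(1.200000) = 0.320117
  x_1 = 1.200000 - (-0.279883)/0.320117 = 2.074315
Iteration 2:
  f(2.074315) = 1.736148
  f'(2.074315) = 4.959094
  x_2 = 2.074315 - 1.736148/4.959094 = 1.724221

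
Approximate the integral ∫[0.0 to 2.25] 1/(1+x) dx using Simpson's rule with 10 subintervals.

f(x) = 1/(1+x)
a = 0.0, b = 2.25, n = 10
h = (b - a)/n = 0.225000

Simpson's rule: (h/3)[f(x₀) + 4f(x₁) + 2f(x₂) + ... + f(xₙ)]

x_0 = 0.0000, f(x_0) = 1.000000, coefficient = 1
x_1 = 0.2250, f(x_1) = 0.816327, coefficient = 4
x_2 = 0.4500, f(x_2) = 0.689655, coefficient = 2
x_3 = 0.6750, f(x_3) = 0.597015, coefficient = 4
x_4 = 0.9000, f(x_4) = 0.526316, coefficient = 2
x_5 = 1.1250, f(x_5) = 0.470588, coefficient = 4
x_6 = 1.3500, f(x_6) = 0.425532, coefficient = 2
x_7 = 1.5750, f(x_7) = 0.388350, coefficient = 4
x_8 = 1.8000, f(x_8) = 0.357143, coefficient = 2
x_9 = 2.0250, f(x_9) = 0.330579, coefficient = 4
x_10 = 2.2500, f(x_10) = 0.307692, coefficient = 1

I ≈ (0.225000/3) × 15.716415 = 1.178731
Exact value: 1.178655
Error: 0.000076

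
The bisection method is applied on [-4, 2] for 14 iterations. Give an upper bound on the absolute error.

Bisection error bound: |error| ≤ (b-a)/2^n
|error| ≤ (2 - (-4))/2^14 = 6/2^14
|error| ≤ 0.0003662109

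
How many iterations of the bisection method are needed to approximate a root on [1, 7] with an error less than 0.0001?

We need (b-a)/2^n ≤ 0.0001
(7 - 1)/2^n ≤ 0.0001
6/2^n ≤ 0.0001
2^n ≥ 60000
n ≥ log₂(60000) = 15.87
n ≥ 16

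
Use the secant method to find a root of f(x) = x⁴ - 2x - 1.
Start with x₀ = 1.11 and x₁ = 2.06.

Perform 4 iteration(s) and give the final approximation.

f(x) = x⁴ - 2x - 1
x₀ = 1.11, x₁ = 2.06

Secant formula: x_{n+1} = x_n - f(x_n)(x_n - x_{n-1})/(f(x_n) - f(x_{n-1}))

Iteration 1:
  f(1.110000) = -1.701930
  f(2.060000) = 12.888141
  x_2 = 2.060000 - 12.888141×(2.060000 - 1.110000)/(12.888141 - (-1.701930))
       = 1.220817
Iteration 2:
  f(2.060000) = 12.888141
  f(1.220817) = -1.220357
  x_3 = 1.220817 - (-1.220357)×(1.220817 - 2.060000)/(-1.220357 - 12.888141)
       = 1.293405
Iteration 3:
  f(1.220817) = -1.220357
  f(1.293405) = -0.788227
  x_4 = 1.293405 - (-0.788227)×(1.293405 - 1.220817)/(-0.788227 - (-1.220357))
       = 1.425809
Iteration 4:
  f(1.293405) = -0.788227
  f(1.425809) = 0.281187
  x_5 = 1.425809 - 0.281187×(1.425809 - 1.293405)/(0.281187 - (-0.788227))
       = 1.390995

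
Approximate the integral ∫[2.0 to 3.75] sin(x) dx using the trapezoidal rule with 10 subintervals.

f(x) = sin(x)
a = 2.0, b = 3.75, n = 10
h = (b - a)/n = 0.175000

Trapezoidal rule: (h/2)[f(x₀) + 2f(x₁) + 2f(x₂) + ... + f(xₙ)]

x_0 = 2.0000, f(x_0) = 0.909297, coefficient = 1
x_1 = 2.1750, f(x_1) = 0.822955, coefficient = 2
x_2 = 2.3500, f(x_2) = 0.711473, coefficient = 2
x_3 = 2.5250, f(x_3) = 0.578259, coefficient = 2
x_4 = 2.7000, f(x_4) = 0.427380, coefficient = 2
x_5 = 2.8750, f(x_5) = 0.263446, coefficient = 2
x_6 = 3.0500, f(x_6) = 0.091465, coefficient = 2
x_7 = 3.2250, f(x_7) = -0.083311, coefficient = 2
x_8 = 3.4000, f(x_8) = -0.255541, coefficient = 2
x_9 = 3.5750, f(x_9) = -0.419966, coefficient = 2
x_10 = 3.7500, f(x_10) = -0.571561, coefficient = 1

I ≈ (0.175000/2) × 4.610056 = 0.403380
Exact value: 0.404413
Error: 0.001033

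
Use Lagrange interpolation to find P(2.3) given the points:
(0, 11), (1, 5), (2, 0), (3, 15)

Lagrange interpolation formula:
P(x) = Σ yᵢ × Lᵢ(x)
where Lᵢ(x) = Π_{j≠i} (x - xⱼ)/(xᵢ - xⱼ)

L_0(2.3) = (2.3 - 1)/(0 - 1) × (2.3 - 2)/(0 - 2) × (2.3 - 3)/(0 - 3) = 0.045500
L_1(2.3) = (2.3 - 0)/(1 - 0) × (2.3 - 2)/(1 - 2) × (2.3 - 3)/(1 - 3) = -0.241500
L_2(2.3) = (2.3 - 0)/(2 - 0) × (2.3 - 1)/(2 - 1) × (2.3 - 3)/(2 - 3) = 1.046500
L_3(2.3) = (2.3 - 0)/(3 - 0) × (2.3 - 1)/(3 - 1) × (2.3 - 2)/(3 - 2) = 0.149500

P(2.3) = 11×L_0(2.3) + 5×L_1(2.3) + 0×L_2(2.3) + 15×L_3(2.3)
P(2.3) = 1.535500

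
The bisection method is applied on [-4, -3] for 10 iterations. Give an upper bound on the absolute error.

Bisection error bound: |error| ≤ (b-a)/2^n
|error| ≤ (-3 - (-4))/2^10 = 1/2^10
|error| ≤ 0.0009765625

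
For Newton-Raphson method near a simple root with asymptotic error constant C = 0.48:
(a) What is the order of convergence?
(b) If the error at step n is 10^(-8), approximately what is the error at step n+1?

(a) Newton-Raphson has quadratic (order 2) convergence near simple roots.
    This means |e_{n+1}| ≈ C|e_n|².

(b) With |e_n| = 10^(-8) and C = 0.48:
    |e_{n+1}| ≈ 0.48 × (10^(-8))² = 0.48 × 10^(-16)

(a) 2 (quadratic); (b) |e_{n+1}| ≈ 4.800e-17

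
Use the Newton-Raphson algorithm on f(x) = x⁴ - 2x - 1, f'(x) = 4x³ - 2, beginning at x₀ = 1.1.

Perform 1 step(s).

f(x) = x⁴ - 2x - 1
f'(x) = 4x³ - 2
x₀ = 1.1

Newton-Raphson formula: x_{n+1} = x_n - f(x_n)/f'(x_n)

Iteration 1:
  f(1.100000) = -1.735900
  f'(1.100000) = 3.324000
  x_1 = 1.100000 - (-1.735900)/3.324000 = 1.622232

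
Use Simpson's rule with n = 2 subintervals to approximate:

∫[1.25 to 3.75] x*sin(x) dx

f(x) = x*sin(x)
a = 1.25, b = 3.75, n = 2
h = (b - a)/n = 1.250000

Simpson's rule: (h/3)[f(x₀) + 4f(x₁) + 2f(x₂) + ... + f(xₙ)]

x_0 = 1.2500, f(x_0) = 1.186231, coefficient = 1
x_1 = 2.5000, f(x_1) = 1.496180, coefficient = 4
x_2 = 3.7500, f(x_2) = -2.143355, coefficient = 1

I ≈ (1.250000/3) × 5.027597 = 2.094832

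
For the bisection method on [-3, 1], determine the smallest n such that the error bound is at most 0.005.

We need (b-a)/2^n ≤ 0.005
(1 - (-3))/2^n ≤ 0.005
4/2^n ≤ 0.005
2^n ≥ 800
n ≥ log₂(800) = 9.64
n ≥ 10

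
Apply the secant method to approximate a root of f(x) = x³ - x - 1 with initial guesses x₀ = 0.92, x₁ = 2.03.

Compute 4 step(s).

f(x) = x³ - x - 1
x₀ = 0.92, x₁ = 2.03

Secant formula: x_{n+1} = x_n - f(x_n)(x_n - x_{n-1})/(f(x_n) - f(x_{n-1}))

Iteration 1:
  f(0.920000) = -1.141312
  f(2.030000) = 5.335427
  x_2 = 2.030000 - 5.335427×(2.030000 - 0.920000)/(5.335427 - (-1.141312))
       = 1.115601
Iteration 2:
  f(2.030000) = 5.335427
  f(1.115601) = -0.727163
  x_3 = 1.115601 - (-0.727163)×(1.115601 - 2.030000)/(-0.727163 - 5.335427)
       = 1.225276
Iteration 3:
  f(1.115601) = -0.727163
  f(1.225276) = -0.385766
  x_4 = 1.225276 - (-0.385766)×(1.225276 - 1.115601)/(-0.385766 - (-0.727163))
       = 1.349206
Iteration 4:
  f(1.225276) = -0.385766
  f(1.349206) = 0.106830
  x_5 = 1.349206 - 0.106830×(1.349206 - 1.225276)/(0.106830 - (-0.385766))
       = 1.322329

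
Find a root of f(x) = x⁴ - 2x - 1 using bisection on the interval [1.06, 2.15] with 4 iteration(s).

f(x) = x⁴ - 2x - 1
Initial interval: [1.06, 2.15]

Iteration 1:
  c_1 = (1.060000 + 2.150000)/2 = 1.605000
  f(c_1) = f(1.605000) = 2.425905
  f(a) × f(c) < 0, new interval: [1.060000, 1.605000]
Iteration 2:
  c_2 = (1.060000 + 1.605000)/2 = 1.332500
  f(c_2) = f(1.332500) = -0.512400
  f(a) × f(c) ≥ 0, new interval: [1.332500, 1.605000]
Iteration 3:
  c_3 = (1.332500 + 1.605000)/2 = 1.468750
  f(c_3) = f(1.468750) = 0.716126
  f(a) × f(c) < 0, new interval: [1.332500, 1.468750]
Iteration 4:
  c_4 = (1.332500 + 1.468750)/2 = 1.400625
  f(c_4) = f(1.400625) = 0.047215
  f(a) × f(c) < 0, new interval: [1.332500, 1.400625]

After 4 iteration(s), the approximation is c_4 = 1.400625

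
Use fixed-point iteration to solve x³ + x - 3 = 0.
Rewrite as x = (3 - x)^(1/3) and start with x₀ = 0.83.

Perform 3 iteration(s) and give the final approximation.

Equation: x³ + x - 3 = 0
Fixed-point form: x = (3 - x)^(1/3)
x₀ = 0.83

x_1 = g(0.830000) = 1.294653
x_2 = g(1.294653) = 1.194733
x_3 = g(1.194733) = 1.217626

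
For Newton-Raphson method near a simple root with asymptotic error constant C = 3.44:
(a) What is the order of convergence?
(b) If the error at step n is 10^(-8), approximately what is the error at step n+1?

(a) Newton-Raphson has quadratic (order 2) convergence near simple roots.
    This means |e_{n+1}| ≈ C|e_n|².

(b) With |e_n| = 10^(-8) and C = 3.44:
    |e_{n+1}| ≈ 3.44 × (10^(-8))² = 3.44 × 10^(-16)

(a) 2 (quadratic); (b) |e_{n+1}| ≈ 3.440e-16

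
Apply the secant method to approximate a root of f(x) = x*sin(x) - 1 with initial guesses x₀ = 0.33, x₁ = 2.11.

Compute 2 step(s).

f(x) = x*sin(x) - 1
x₀ = 0.33, x₁ = 2.11

Secant formula: x_{n+1} = x_n - f(x_n)(x_n - x_{n-1})/(f(x_n) - f(x_{n-1}))

Iteration 1:
  f(0.330000) = -0.893066
  f(2.110000) = 0.810629
  x_2 = 2.110000 - 0.810629×(2.110000 - 0.330000)/(0.810629 - (-0.893066))
       = 1.263065
Iteration 2:
  f(2.110000) = 0.810629
  f(1.263065) = 0.203730
  x_3 = 1.263065 - 0.203730×(1.263065 - 2.110000)/(0.203730 - 0.810629)
       = 0.978757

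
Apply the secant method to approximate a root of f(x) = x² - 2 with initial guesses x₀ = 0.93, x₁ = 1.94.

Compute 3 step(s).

f(x) = x² - 2
x₀ = 0.93, x₁ = 1.94

Secant formula: x_{n+1} = x_n - f(x_n)(x_n - x_{n-1})/(f(x_n) - f(x_{n-1}))

Iteration 1:
  f(0.930000) = -1.135100
  f(1.940000) = 1.763600
  x_2 = 1.940000 - 1.763600×(1.940000 - 0.930000)/(1.763600 - (-1.135100))
       = 1.325505
Iteration 2:
  f(1.940000) = 1.763600
  f(1.325505) = -0.243036
  x_3 = 1.325505 - (-0.243036)×(1.325505 - 1.940000)/(-0.243036 - 1.763600)
       = 1.399930
Iteration 3:
  f(1.325505) = -0.243036
  f(1.399930) = -0.040195
  x_4 = 1.399930 - (-0.040195)×(1.399930 - 1.325505)/(-0.040195 - (-0.243036))
       = 1.414678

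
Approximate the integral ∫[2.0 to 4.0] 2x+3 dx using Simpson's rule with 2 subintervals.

f(x) = 2x+3
a = 2.0, b = 4.0, n = 2
h = (b - a)/n = 1.000000

Simpson's rule: (h/3)[f(x₀) + 4f(x₁) + 2f(x₂) + ... + f(xₙ)]

x_0 = 2.0000, f(x_0) = 7.000000, coefficient = 1
x_1 = 3.0000, f(x_1) = 9.000000, coefficient = 4
x_2 = 4.0000, f(x_2) = 11.000000, coefficient = 1

I ≈ (1.000000/3) × 54.000000 = 18.000000
Exact value: 18.000000
Error: 0.000000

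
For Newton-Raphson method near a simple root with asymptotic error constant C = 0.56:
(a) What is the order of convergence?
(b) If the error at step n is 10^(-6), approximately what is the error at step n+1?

(a) Newton-Raphson has quadratic (order 2) convergence near simple roots.
    This means |e_{n+1}| ≈ C|e_n|².

(b) With |e_n| = 10^(-6) and C = 0.56:
    |e_{n+1}| ≈ 0.56 × (10^(-6))² = 0.56 × 10^(-12)

(a) 2 (quadratic); (b) |e_{n+1}| ≈ 5.600e-13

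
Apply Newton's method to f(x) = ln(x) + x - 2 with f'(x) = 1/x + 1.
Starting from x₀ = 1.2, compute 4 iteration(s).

f(x) = ln(x) + x - 2
f'(x) = 1/x + 1
x₀ = 1.2

Newton-Raphson formula: x_{n+1} = x_n - f(x_n)/f'(x_n)

Iteration 1:
  f(1.200000) = -0.617678
  f'(1.200000) = 1.833333
  x_1 = 1.200000 - (-0.617678)/1.833333 = 1.536916
Iteration 2:
  f(1.536916) = -0.033307
  f'(1.536916) = 1.650654
  x_2 = 1.536916 - (-0.033307)/1.650654 = 1.557094
Iteration 3:
  f(1.557094) = -0.000085
  f'(1.557094) = 1.642222
  x_3 = 1.557094 - (-0.000085)/1.642222 = 1.557146
Iteration 4:
  f(1.557146) = 0.000000
  f'(1.557146) = 1.642201
  x_4 = 1.557146 - 0.000000/1.642201 = 1.557146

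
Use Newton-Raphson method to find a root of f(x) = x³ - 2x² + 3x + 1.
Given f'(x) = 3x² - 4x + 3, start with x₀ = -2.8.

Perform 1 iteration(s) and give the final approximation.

f(x) = x³ - 2x² + 3x + 1
f'(x) = 3x² - 4x + 3
x₀ = -2.8

Newton-Raphson formula: x_{n+1} = x_n - f(x_n)/f'(x_n)

Iteration 1:
  f(-2.800000) = -45.032000
  f'(-2.800000) = 37.720000
  x_1 = -2.800000 - (-45.032000)/37.720000 = -1.606151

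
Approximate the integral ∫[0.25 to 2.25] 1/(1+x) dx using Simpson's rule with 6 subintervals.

f(x) = 1/(1+x)
a = 0.25, b = 2.25, n = 6
h = (b - a)/n = 0.333333

Simpson's rule: (h/3)[f(x₀) + 4f(x₁) + 2f(x₂) + ... + f(xₙ)]

x_0 = 0.2500, f(x_0) = 0.800000, coefficient = 1
x_1 = 0.5833, f(x_1) = 0.631579, coefficient = 4
x_2 = 0.9167, f(x_2) = 0.521739, coefficient = 2
x_3 = 1.2500, f(x_3) = 0.444444, coefficient = 4
x_4 = 1.5833, f(x_4) = 0.387097, coefficient = 2
x_5 = 1.9167, f(x_5) = 0.342857, coefficient = 4
x_6 = 2.2500, f(x_6) = 0.307692, coefficient = 1

I ≈ (0.333333/3) × 8.600886 = 0.955654
Exact value: 0.955511
Error: 0.000143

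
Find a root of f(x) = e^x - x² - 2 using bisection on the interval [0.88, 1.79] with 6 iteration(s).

f(x) = e^x - x² - 2
Initial interval: [0.88, 1.79]

Iteration 1:
  c_1 = (0.880000 + 1.790000)/2 = 1.335000
  f(c_1) = f(1.335000) = 0.017771
  f(a) × f(c) < 0, new interval: [0.880000, 1.335000]
Iteration 2:
  c_2 = (0.880000 + 1.335000)/2 = 1.107500
  f(c_2) = f(1.107500) = -0.199774
  f(a) × f(c) ≥ 0, new interval: [1.107500, 1.335000]
Iteration 3:
  c_3 = (1.107500 + 1.335000)/2 = 1.221250
  f(c_3) = f(1.221250) = -0.100027
  f(a) × f(c) ≥ 0, new interval: [1.221250, 1.335000]
Iteration 4:
  c_4 = (1.221250 + 1.335000)/2 = 1.278125
  f(c_4) = f(1.278125) = -0.043701
  f(a) × f(c) ≥ 0, new interval: [1.278125, 1.335000]
Iteration 5:
  c_5 = (1.278125 + 1.335000)/2 = 1.306563
  f(c_5) = f(1.306563) = -0.013650
  f(a) × f(c) ≥ 0, new interval: [1.306563, 1.335000]
Iteration 6:
  c_6 = (1.306563 + 1.335000)/2 = 1.320781
  f(c_6) = f(1.320781) = 0.001884
  f(a) × f(c) < 0, new interval: [1.306563, 1.320781]

After 6 iteration(s), the approximation is c_6 = 1.320781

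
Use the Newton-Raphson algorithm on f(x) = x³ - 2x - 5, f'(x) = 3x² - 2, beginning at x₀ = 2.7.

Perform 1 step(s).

f(x) = x³ - 2x - 5
f'(x) = 3x² - 2
x₀ = 2.7

Newton-Raphson formula: x_{n+1} = x_n - f(x_n)/f'(x_n)

Iteration 1:
  f(2.700000) = 9.283000
  f'(2.700000) = 19.870000
  x_1 = 2.700000 - 9.283000/19.870000 = 2.232813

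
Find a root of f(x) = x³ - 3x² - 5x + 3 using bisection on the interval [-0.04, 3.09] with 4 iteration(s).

f(x) = x³ - 3x² - 5x + 3
Initial interval: [-0.04, 3.09]

Iteration 1:
  c_1 = (-0.040000 + 3.090000)/2 = 1.525000
  f(c_1) = f(1.525000) = -8.055297
  f(a) × f(c) < 0, new interval: [-0.040000, 1.525000]
Iteration 2:
  c_2 = (-0.040000 + 1.525000)/2 = 0.742500
  f(c_2) = f(0.742500) = -1.957074
  f(a) × f(c) < 0, new interval: [-0.040000, 0.742500]
Iteration 3:
  c_3 = (-0.040000 + 0.742500)/2 = 0.351250
  f(c_3) = f(0.351250) = 0.916956
  f(a) × f(c) ≥ 0, new interval: [0.351250, 0.742500]
Iteration 4:
  c_4 = (0.351250 + 0.742500)/2 = 0.546875
  f(c_4) = f(0.546875) = -0.468037
  f(a) × f(c) < 0, new interval: [0.351250, 0.546875]

After 4 iteration(s), the approximation is c_4 = 0.546875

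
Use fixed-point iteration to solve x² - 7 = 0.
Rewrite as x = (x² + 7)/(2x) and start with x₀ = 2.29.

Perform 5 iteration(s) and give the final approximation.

Equation: x² - 7 = 0
Fixed-point form: x = (x² + 7)/(2x)
x₀ = 2.29

x_1 = g(2.290000) = 2.673384
x_2 = g(2.673384) = 2.645894
x_3 = g(2.645894) = 2.645751
x_4 = g(2.645751) = 2.645751
x_5 = g(2.645751) = 2.645751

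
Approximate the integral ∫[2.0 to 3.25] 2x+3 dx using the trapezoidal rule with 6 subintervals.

f(x) = 2x+3
a = 2.0, b = 3.25, n = 6
h = (b - a)/n = 0.208333

Trapezoidal rule: (h/2)[f(x₀) + 2f(x₁) + 2f(x₂) + ... + f(xₙ)]

x_0 = 2.0000, f(x_0) = 7.000000, coefficient = 1
x_1 = 2.2083, f(x_1) = 7.416667, coefficient = 2
x_2 = 2.4167, f(x_2) = 7.833333, coefficient = 2
x_3 = 2.6250, f(x_3) = 8.250000, coefficient = 2
x_4 = 2.8333, f(x_4) = 8.666667, coefficient = 2
x_5 = 3.0417, f(x_5) = 9.083333, coefficient = 2
x_6 = 3.2500, f(x_6) = 9.500000, coefficient = 1

I ≈ (0.208333/2) × 99.000000 = 10.312500
Exact value: 10.312500
Error: 0.000000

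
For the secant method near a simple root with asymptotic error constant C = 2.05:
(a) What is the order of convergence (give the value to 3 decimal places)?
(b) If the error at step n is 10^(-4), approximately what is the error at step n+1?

(a) Secant method has superlinear convergence with order φ = (1+√5)/2 ≈ 1.618.
    This means |e_{n+1}| ≈ C|e_n|^1.618.

(b) With |e_n| = 10^(-4) and C = 2.05:
    |e_{n+1}| ≈ 2.05 × (10^(-4))^1.618 = 2.05 × 10^(-6.47)

(a) ≈ 1.618 (golden ratio); (b) |e_{n+1}| ≈ 6.912e-07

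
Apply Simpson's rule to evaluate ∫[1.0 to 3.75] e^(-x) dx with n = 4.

f(x) = e^(-x)
a = 1.0, b = 3.75, n = 4
h = (b - a)/n = 0.687500

Simpson's rule: (h/3)[f(x₀) + 4f(x₁) + 2f(x₂) + ... + f(xₙ)]

x_0 = 1.0000, f(x_0) = 0.367879, coefficient = 1
x_1 = 1.6875, f(x_1) = 0.184981, coefficient = 4
x_2 = 2.3750, f(x_2) = 0.093014, coefficient = 2
x_3 = 3.0625, f(x_3) = 0.046771, coefficient = 4
x_4 = 3.7500, f(x_4) = 0.023518, coefficient = 1

I ≈ (0.687500/3) × 1.504434 = 0.344766
Exact value: 0.344362
Error: 0.000404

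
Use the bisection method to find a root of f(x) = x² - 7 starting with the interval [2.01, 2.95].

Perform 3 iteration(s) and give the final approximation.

f(x) = x² - 7
Initial interval: [2.01, 2.95]

Iteration 1:
  c_1 = (2.010000 + 2.950000)/2 = 2.480000
  f(c_1) = f(2.480000) = -0.849600
  f(a) × f(c) ≥ 0, new interval: [2.480000, 2.950000]
Iteration 2:
  c_2 = (2.480000 + 2.950000)/2 = 2.715000
  f(c_2) = f(2.715000) = 0.371225
  f(a) × f(c) < 0, new interval: [2.480000, 2.715000]
Iteration 3:
  c_3 = (2.480000 + 2.715000)/2 = 2.597500
  f(c_3) = f(2.597500) = -0.252994
  f(a) × f(c) ≥ 0, new interval: [2.597500, 2.715000]

After 3 iteration(s), the approximation is c_3 = 2.597500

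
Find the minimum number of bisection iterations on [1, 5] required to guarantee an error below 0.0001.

We need (b-a)/2^n ≤ 0.0001
(5 - 1)/2^n ≤ 0.0001
4/2^n ≤ 0.0001
2^n ≥ 40000
n ≥ log₂(40000) = 15.29
n ≥ 16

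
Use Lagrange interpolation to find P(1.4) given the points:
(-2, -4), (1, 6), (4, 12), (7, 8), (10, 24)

Lagrange interpolation formula:
P(x) = Σ yᵢ × Lᵢ(x)
where Lᵢ(x) = Π_{j≠i} (x - xⱼ)/(xᵢ - xⱼ)

L_0(1.4) = (1.4 - 1)/(-2 - 1) × (1.4 - 4)/(-2 - 4) × (1.4 - 7)/(-2 - 7) × (1.4 - 10)/(-2 - 10) = -0.025765
L_1(1.4) = (1.4 - (-2))/(1 - (-2)) × (1.4 - 4)/(1 - 4) × (1.4 - 7)/(1 - 7) × (1.4 - 10)/(1 - 10) = 0.875997
L_2(1.4) = (1.4 - (-2))/(4 - (-2)) × (1.4 - 1)/(4 - 1) × (1.4 - 7)/(4 - 7) × (1.4 - 10)/(4 - 10) = 0.202153
L_3(1.4) = (1.4 - (-2))/(7 - (-2)) × (1.4 - 1)/(7 - 1) × (1.4 - 4)/(7 - 4) × (1.4 - 10)/(7 - 10) = -0.062571
L_4(1.4) = (1.4 - (-2))/(10 - (-2)) × (1.4 - 1)/(10 - 1) × (1.4 - 4)/(10 - 4) × (1.4 - 7)/(10 - 7) = 0.010186

P(1.4) = (-4)×L_0(1.4) + 6×L_1(1.4) + 12×L_2(1.4) + 8×L_3(1.4) + 24×L_4(1.4)
P(1.4) = 7.528770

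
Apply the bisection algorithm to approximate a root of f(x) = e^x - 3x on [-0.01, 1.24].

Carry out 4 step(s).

f(x) = e^x - 3x
Initial interval: [-0.01, 1.24]

Iteration 1:
  c_1 = (-0.010000 + 1.240000)/2 = 0.615000
  f(c_1) = f(0.615000) = 0.004657
  f(a) × f(c) ≥ 0, new interval: [0.615000, 1.240000]
Iteration 2:
  c_2 = (0.615000 + 1.240000)/2 = 0.927500
  f(c_2) = f(0.927500) = -0.254319
  f(a) × f(c) < 0, new interval: [0.615000, 0.927500]
Iteration 3:
  c_3 = (0.615000 + 0.927500)/2 = 0.771250
  f(c_3) = f(0.771250) = -0.151282
  f(a) × f(c) < 0, new interval: [0.615000, 0.771250]
Iteration 4:
  c_4 = (0.615000 + 0.771250)/2 = 0.693125
  f(c_4) = f(0.693125) = -0.079419
  f(a) × f(c) < 0, new interval: [0.615000, 0.693125]

After 4 iteration(s), the approximation is c_4 = 0.693125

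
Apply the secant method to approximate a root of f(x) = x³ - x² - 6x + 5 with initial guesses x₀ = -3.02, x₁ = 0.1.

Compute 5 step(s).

f(x) = x³ - x² - 6x + 5
x₀ = -3.02, x₁ = 0.1

Secant formula: x_{n+1} = x_n - f(x_n)(x_n - x_{n-1})/(f(x_n) - f(x_{n-1}))

Iteration 1:
  f(-3.020000) = -13.544008
  f(0.100000) = 4.391000
  x_2 = 0.100000 - 4.391000×(0.100000 - (-3.020000))/(4.391000 - (-13.544008))
       = -0.663865
Iteration 2:
  f(0.100000) = 4.391000
  f(-0.663865) = 8.249896
  x_3 = -0.663865 - 8.249896×(-0.663865 - 0.100000)/(8.249896 - 4.391000)
       = 0.969194
Iteration 3:
  f(-0.663865) = 8.249896
  f(0.969194) = -0.844102
  x_4 = 0.969194 - (-0.844102)×(0.969194 - (-0.663865))/(-0.844102 - 8.249896)
       = 0.817614
Iteration 4:
  f(0.969194) = -0.844102
  f(0.817614) = -0.027609
  x_5 = 0.817614 - (-0.027609)×(0.817614 - 0.969194)/(-0.027609 - (-0.844102))
       = 0.812489
Iteration 5:
  f(0.817614) = -0.027609
  f(0.812489) = 0.001285
  x_6 = 0.812489 - 0.001285×(0.812489 - 0.817614)/(0.001285 - (-0.027609))
       = 0.812717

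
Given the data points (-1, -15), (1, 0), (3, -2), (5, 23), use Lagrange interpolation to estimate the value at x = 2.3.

Lagrange interpolation formula:
P(x) = Σ yᵢ × Lᵢ(x)
where Lᵢ(x) = Π_{j≠i} (x - xⱼ)/(xᵢ - xⱼ)

L_0(2.3) = (2.3 - 1)/(-1 - 1) × (2.3 - 3)/(-1 - 3) × (2.3 - 5)/(-1 - 5) = -0.051188
L_1(2.3) = (2.3 - (-1))/(1 - (-1)) × (2.3 - 3)/(1 - 3) × (2.3 - 5)/(1 - 5) = 0.389813
L_2(2.3) = (2.3 - (-1))/(3 - (-1)) × (2.3 - 1)/(3 - 1) × (2.3 - 5)/(3 - 5) = 0.723937
L_3(2.3) = (2.3 - (-1))/(5 - (-1)) × (2.3 - 1)/(5 - 1) × (2.3 - 3)/(5 - 3) = -0.062563

P(2.3) = (-15)×L_0(2.3) + 0×L_1(2.3) + (-2)×L_2(2.3) + 23×L_3(2.3)
P(2.3) = -2.119000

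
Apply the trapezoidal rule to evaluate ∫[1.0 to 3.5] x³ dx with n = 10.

f(x) = x³
a = 1.0, b = 3.5, n = 10
h = (b - a)/n = 0.250000

Trapezoidal rule: (h/2)[f(x₀) + 2f(x₁) + 2f(x₂) + ... + f(xₙ)]

x_0 = 1.0000, f(x_0) = 1.000000, coefficient = 1
x_1 = 1.2500, f(x_1) = 1.953125, coefficient = 2
x_2 = 1.5000, f(x_2) = 3.375000, coefficient = 2
x_3 = 1.7500, f(x_3) = 5.359375, coefficient = 2
x_4 = 2.0000, f(x_4) = 8.000000, coefficient = 2
x_5 = 2.2500, f(x_5) = 11.390625, coefficient = 2
x_6 = 2.5000, f(x_6) = 15.625000, coefficient = 2
x_7 = 2.7500, f(x_7) = 20.796875, coefficient = 2
x_8 = 3.0000, f(x_8) = 27.000000, coefficient = 2
x_9 = 3.2500, f(x_9) = 34.328125, coefficient = 2
x_10 = 3.5000, f(x_10) = 42.875000, coefficient = 1

I ≈ (0.250000/2) × 299.531250 = 37.441406
Exact value: 37.265625
Error: 0.175781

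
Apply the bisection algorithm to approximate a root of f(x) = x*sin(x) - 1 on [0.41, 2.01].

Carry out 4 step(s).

f(x) = x*sin(x) - 1
Initial interval: [0.41, 2.01]

Iteration 1:
  c_1 = (0.410000 + 2.010000)/2 = 1.210000
  f(c_1) = f(1.210000) = 0.132095
  f(a) × f(c) < 0, new interval: [0.410000, 1.210000]
Iteration 2:
  c_2 = (0.410000 + 1.210000)/2 = 0.810000
  f(c_2) = f(0.810000) = -0.413327
  f(a) × f(c) ≥ 0, new interval: [0.810000, 1.210000]
Iteration 3:
  c_3 = (0.810000 + 1.210000)/2 = 1.010000
  f(c_3) = f(1.010000) = -0.144700
  f(a) × f(c) ≥ 0, new interval: [1.010000, 1.210000]
Iteration 4:
  c_4 = (1.010000 + 1.210000)/2 = 1.110000
  f(c_4) = f(1.110000) = -0.005774
  f(a) × f(c) ≥ 0, new interval: [1.110000, 1.210000]

After 4 iteration(s), the approximation is c_4 = 1.110000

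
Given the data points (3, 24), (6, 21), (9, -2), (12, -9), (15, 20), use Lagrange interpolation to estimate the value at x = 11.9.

Lagrange interpolation formula:
P(x) = Σ yᵢ × Lᵢ(x)
where Lᵢ(x) = Π_{j≠i} (x - xⱼ)/(xᵢ - xⱼ)

L_0(11.9) = (11.9 - 6)/(3 - 6) × (11.9 - 9)/(3 - 9) × (11.9 - 12)/(3 - 12) × (11.9 - 15)/(3 - 15) = 0.002728
L_1(11.9) = (11.9 - 3)/(6 - 3) × (11.9 - 9)/(6 - 9) × (11.9 - 12)/(6 - 12) × (11.9 - 15)/(6 - 15) = -0.016463
L_2(11.9) = (11.9 - 3)/(9 - 3) × (11.9 - 6)/(9 - 6) × (11.9 - 12)/(9 - 12) × (11.9 - 15)/(9 - 15) = 0.050241
L_3(11.9) = (11.9 - 3)/(12 - 3) × (11.9 - 6)/(12 - 6) × (11.9 - 9)/(12 - 9) × (11.9 - 15)/(12 - 15) = 0.971327
L_4(11.9) = (11.9 - 3)/(15 - 3) × (11.9 - 6)/(15 - 6) × (11.9 - 9)/(15 - 9) × (11.9 - 12)/(15 - 12) = -0.007833

P(11.9) = 24×L_0(11.9) + 21×L_1(11.9) + (-2)×L_2(11.9) + (-9)×L_3(11.9) + 20×L_4(11.9)
P(11.9) = -9.279334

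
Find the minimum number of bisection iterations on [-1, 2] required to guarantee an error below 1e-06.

We need (b-a)/2^n ≤ 1e-06
(2 - (-1))/2^n ≤ 1e-06
3/2^n ≤ 1e-06
2^n ≥ 3000000
n ≥ log₂(3000000) = 21.52
n ≥ 22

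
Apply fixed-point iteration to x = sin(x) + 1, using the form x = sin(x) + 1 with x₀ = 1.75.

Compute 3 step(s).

Equation: x = sin(x) + 1
Fixed-point form: x = sin(x) + 1
x₀ = 1.75

x_1 = g(1.750000) = 1.983986
x_2 = g(1.983986) = 1.915845
x_3 = g(1.915845) = 1.941059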